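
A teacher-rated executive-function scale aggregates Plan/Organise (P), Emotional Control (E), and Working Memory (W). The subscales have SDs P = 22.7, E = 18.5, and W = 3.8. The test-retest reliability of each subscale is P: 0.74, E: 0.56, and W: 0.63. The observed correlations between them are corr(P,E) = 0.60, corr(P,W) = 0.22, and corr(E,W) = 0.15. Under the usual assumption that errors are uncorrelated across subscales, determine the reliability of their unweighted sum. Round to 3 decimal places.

Var(P+E+W) = 22.7² + 18.5² + 3.8² + 2·[22.7·18.5·0.60 + 22.7·3.8·0.22 + 18.5·3.8·0.15] = 871.98 + 562.984 = 1434.96.
Because errors are independent across components, Cov(Tᵢ,Tⱼ) = Cov(Xᵢ,Xⱼ); the off-diagonal part of the true-score variance is the same as above.
True-score variance = [22.7²·0.74 + 18.5²·0.56 + 3.8²·0.63] + 562.984 = 582.072 + 562.984 = 1145.06.
Reliability = 1145.06 / 1434.96 = 0.798.

0.798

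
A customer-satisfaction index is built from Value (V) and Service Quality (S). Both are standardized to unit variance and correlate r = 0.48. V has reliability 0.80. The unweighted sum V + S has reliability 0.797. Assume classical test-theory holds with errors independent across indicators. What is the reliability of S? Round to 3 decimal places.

Var(V+S) = 2 + 2·0.48 = 2.960.
True-score variance = ρ_V + ρ_S + 2·0.48, so 0.797 = (0.80 + ρ_S + 0.96) / 2.960.
ρ_S = 0.797·2.960 − 0.80 − 0.96 = 0.599.

0.599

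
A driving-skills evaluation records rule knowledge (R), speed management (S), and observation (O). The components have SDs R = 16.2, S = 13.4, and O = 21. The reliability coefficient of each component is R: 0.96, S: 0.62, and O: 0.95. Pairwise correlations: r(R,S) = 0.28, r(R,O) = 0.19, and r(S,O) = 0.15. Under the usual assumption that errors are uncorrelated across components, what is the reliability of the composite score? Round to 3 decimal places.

0.917

Var(R+S+O) = 16.2² + 13.4² + 21² + 2·[16.2·13.4·0.28 + 16.2·21·0.19 + 13.4·21·0.15] = 883 + 335.261 = 1218.26.
Because errors are independent across components, Cov(Tᵢ,Tⱼ) = Cov(Xᵢ,Xⱼ); the off-diagonal part of the true-score variance is the same as above.
True-score variance = [16.2²·0.96 + 13.4²·0.62 + 21²·0.95] + 335.261 = 782.22 + 335.261 = 1117.48.
Reliability = 1117.48 / 1218.26 = 0.917.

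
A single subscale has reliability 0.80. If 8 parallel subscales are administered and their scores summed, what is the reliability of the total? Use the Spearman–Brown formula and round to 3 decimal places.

ρ_k = kρ / (1 + (k−1)ρ) = 8·0.80 / (1 + 7·0.80) = 6.400 / 6.600 = 0.970.

0.970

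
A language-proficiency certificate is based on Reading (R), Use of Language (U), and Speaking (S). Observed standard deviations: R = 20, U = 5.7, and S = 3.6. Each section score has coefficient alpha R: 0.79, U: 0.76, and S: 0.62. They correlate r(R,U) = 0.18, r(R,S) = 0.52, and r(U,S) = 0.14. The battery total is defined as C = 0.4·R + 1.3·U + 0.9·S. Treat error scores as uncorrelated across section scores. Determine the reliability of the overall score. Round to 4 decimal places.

0.8340

Var(C) = 0.4²·20² + 1.3²·5.7² + 0.9²·3.6² + 2·[0.52·20·5.7·0.18 + 0.36·20·3.6·0.52 + 1.17·5.7·3.6·0.14] = 129.406 + 55.02 = 184.426.
With uncorrelated errors the cross-covariances are all true-score covariance, so they carry over unchanged; only the diagonal terms shrink to ρᵢσᵢ².
True-score variance = [0.4²·20²·0.79 + 1.3²·5.7²·0.76 + 0.9²·3.6²·0.62] + 55.02 = 98.7987 + 55.02 = 153.819.
Reliability = 153.819 / 184.426 = 0.8340.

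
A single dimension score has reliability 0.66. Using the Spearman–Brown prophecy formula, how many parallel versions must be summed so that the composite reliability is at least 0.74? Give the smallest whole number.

2

k ≥ ρ*(1−ρ₁)/(ρ₁(1−ρ*)) = 0.74·0.34 / (0.66·0.26) = 1.466.
Smallest integer k = 2.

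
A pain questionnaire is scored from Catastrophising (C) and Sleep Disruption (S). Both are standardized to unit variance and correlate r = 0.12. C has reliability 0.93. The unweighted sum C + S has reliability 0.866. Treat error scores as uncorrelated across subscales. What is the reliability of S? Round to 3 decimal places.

Var(C+S) = 2 + 2·0.12 = 2.240.
True-score variance = ρ_C + ρ_S + 2·0.12, so 0.866 = (0.93 + ρ_S + 0.24) / 2.240.
ρ_S = 0.866·2.240 − 0.93 − 0.24 = 0.770.

0.770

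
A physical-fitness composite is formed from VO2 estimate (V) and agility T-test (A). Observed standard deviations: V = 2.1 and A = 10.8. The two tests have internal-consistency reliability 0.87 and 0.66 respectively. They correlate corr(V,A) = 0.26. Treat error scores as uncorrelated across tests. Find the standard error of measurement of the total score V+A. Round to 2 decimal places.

6.34

Var(total) = 121.05 + 11.7936 = 132.844.
True-score variance = 80.8191 + 11.7936 = 92.6127, so reliability = 0.6972.
Error variance = 132.844 − 92.6127 = 40.2309; SEM = √40.2309 = 6.34.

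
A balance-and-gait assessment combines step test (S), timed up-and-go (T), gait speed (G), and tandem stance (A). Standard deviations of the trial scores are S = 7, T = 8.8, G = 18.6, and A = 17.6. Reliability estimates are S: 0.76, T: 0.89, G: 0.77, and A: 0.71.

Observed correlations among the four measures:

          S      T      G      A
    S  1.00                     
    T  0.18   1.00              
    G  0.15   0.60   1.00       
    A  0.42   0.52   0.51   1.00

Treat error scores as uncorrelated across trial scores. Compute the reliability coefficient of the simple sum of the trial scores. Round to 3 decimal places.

Var(S+T+G+A) = 7² + 8.8² + 18.6² + 17.6² + 2·[7·8.8·0.18 + 7·18.6·0.15 + 7·17.6·0.42 + 8.8·18.6·0.60 + 8.8·17.6·0.52 + 18.6·17.6·0.51] = 782.16 + 856.122 = 1638.28.
Under uncorrelated errors the observed covariances equal the true-score covariances, so only the own-variance terms attenuate.
True-score variance = [7²·0.76 + 8.8²·0.89 + 18.6²·0.77 + 17.6²·0.71] + 856.122 = 592.48 + 856.122 = 1448.6.
Reliability = 1448.6 / 1638.28 = 0.884.

0.884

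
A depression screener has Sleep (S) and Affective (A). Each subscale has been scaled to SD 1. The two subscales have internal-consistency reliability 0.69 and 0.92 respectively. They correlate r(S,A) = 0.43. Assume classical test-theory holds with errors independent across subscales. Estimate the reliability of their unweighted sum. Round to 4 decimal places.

0.8636

Var(S+A) = 2 + 2·[0.43] = 2 + 0.86 = 2.86.
Under uncorrelated errors the observed covariances equal the true-score covariances, so only the own-variance terms attenuate.
True-score variance = [0.69 + 0.92] + 0.86 = 1.61 + 0.86 = 2.47.
Reliability = 2.47 / 2.86 = 0.8636.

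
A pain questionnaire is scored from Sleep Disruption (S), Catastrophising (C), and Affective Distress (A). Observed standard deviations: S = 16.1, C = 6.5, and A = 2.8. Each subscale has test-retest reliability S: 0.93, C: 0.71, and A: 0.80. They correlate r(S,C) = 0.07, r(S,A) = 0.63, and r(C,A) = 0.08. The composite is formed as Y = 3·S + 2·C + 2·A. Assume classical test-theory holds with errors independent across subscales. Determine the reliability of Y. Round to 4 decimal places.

0.9265

Var(Y) = 3²·16.1² + 2²·6.5² + 2²·2.8² + 2·[6·16.1·6.5·0.07 + 6·16.1·2.8·0.63 + 4·6.5·2.8·0.08] = 2533.25 + 440.359 = 2973.61.
Because errors are independent across components, Cov(Tᵢ,Tⱼ) = Cov(Xᵢ,Xⱼ); the off-diagonal part of the true-score variance is the same as above.
True-score variance = [3²·16.1²·0.93 + 2²·6.5²·0.71 + 2²·2.8²·0.80] + 440.359 = 2314.67 + 440.359 = 2755.02.
Reliability = 2755.02 / 2973.61 = 0.9265.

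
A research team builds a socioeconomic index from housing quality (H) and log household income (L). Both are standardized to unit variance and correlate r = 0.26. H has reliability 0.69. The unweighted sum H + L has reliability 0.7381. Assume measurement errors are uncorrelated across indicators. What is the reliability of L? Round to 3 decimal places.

0.650

Var(H+L) = 2 + 2·0.26 = 2.520.
True-score variance = ρ_H + ρ_L + 2·0.26, so 0.7381 = (0.69 + ρ_L + 0.52) / 2.520.
ρ_L = 0.7381·2.520 − 0.69 − 0.52 = 0.650.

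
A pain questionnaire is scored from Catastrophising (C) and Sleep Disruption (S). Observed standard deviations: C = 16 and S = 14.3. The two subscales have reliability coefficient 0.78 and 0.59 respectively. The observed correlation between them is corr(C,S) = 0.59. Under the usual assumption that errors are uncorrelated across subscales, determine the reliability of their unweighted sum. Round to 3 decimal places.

Var(C+S) = 16² + 14.3² + 2·[16·14.3·0.59] = 460.49 + 269.984 = 730.474.
Under uncorrelated errors the observed covariances equal the true-score covariances, so only the own-variance terms attenuate.
True-score variance = [16²·0.78 + 14.3²·0.59] + 269.984 = 320.329 + 269.984 = 590.313.
Reliability = 590.313 / 730.474 = 0.808.

0.808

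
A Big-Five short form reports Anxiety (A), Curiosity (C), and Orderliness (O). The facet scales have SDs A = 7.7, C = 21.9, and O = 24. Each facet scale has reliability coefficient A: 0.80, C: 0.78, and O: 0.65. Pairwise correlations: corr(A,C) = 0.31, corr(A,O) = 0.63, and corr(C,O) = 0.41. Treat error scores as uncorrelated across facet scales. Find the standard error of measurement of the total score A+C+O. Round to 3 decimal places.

17.860

Var(total) = 1114.9 + 768.391 = 1883.29.
True-score variance = 795.928 + 768.391 = 1564.32, so reliability = 0.8306.
Error variance = 1883.29 − 1564.32 = 318.972; SEM = √318.972 = 17.860.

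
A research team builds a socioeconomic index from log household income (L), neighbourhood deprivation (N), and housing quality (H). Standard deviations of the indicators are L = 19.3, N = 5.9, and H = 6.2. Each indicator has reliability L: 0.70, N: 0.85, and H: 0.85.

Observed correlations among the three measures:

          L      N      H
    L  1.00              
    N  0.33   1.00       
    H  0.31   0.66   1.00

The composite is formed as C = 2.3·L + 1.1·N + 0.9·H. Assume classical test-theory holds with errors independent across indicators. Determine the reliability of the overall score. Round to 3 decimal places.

0.753

Var(C) = 2.3²·19.3² + 1.1²·5.9² + 0.9²·6.2² + 2·[2.53·19.3·5.9·0.33 + 2.07·19.3·6.2·0.31 + 0.99·5.9·6.2·0.66] = 2043.73 + 391.515 = 2435.24.
With uncorrelated errors the cross-covariances are all true-score covariance, so they carry over unchanged; only the diagonal terms shrink to ρᵢσᵢ².
True-score variance = [2.3²·19.3²·0.70 + 1.1²·5.9²·0.85 + 0.9²·6.2²·0.85] + 391.515 = 1441.6 + 391.515 = 1833.11.
Reliability = 1833.11 / 2435.24 = 0.753.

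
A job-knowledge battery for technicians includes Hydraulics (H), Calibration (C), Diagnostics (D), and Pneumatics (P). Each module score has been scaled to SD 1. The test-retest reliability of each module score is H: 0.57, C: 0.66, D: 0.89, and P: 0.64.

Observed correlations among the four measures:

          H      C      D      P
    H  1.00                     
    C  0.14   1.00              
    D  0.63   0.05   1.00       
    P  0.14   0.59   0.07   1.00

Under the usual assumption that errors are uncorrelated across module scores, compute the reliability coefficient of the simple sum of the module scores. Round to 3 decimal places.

0.829

Var(H+C+D+P) = 4 + 2·[0.14 + 0.63 + 0.14 + 0.05 + 0.59 + 0.07] = 4 + 3.24 = 7.24.
Under uncorrelated errors the observed covariances equal the true-score covariances, so only the own-variance terms attenuate.
True-score variance = [0.57 + 0.66 + 0.89 + 0.64] + 3.24 = 2.76 + 3.24 = 6.
Reliability = 6 / 7.24 = 0.829.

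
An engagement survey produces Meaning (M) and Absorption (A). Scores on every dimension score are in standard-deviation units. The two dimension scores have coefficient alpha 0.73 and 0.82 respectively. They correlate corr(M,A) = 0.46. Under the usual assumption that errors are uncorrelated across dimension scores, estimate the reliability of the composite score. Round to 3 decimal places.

Var(M+A) = 2 + 2·[0.46] = 2 + 0.92 = 2.92.
Under uncorrelated errors the observed covariances equal the true-score covariances, so only the own-variance terms attenuate.
True-score variance = [0.73 + 0.82] + 0.92 = 1.55 + 0.92 = 2.47.
Reliability = 2.47 / 2.92 = 0.846.

0.846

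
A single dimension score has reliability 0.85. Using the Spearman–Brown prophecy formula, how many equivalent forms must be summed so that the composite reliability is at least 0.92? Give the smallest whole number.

3

k ≥ ρ*(1−ρ₁)/(ρ₁(1−ρ*)) = 0.92·0.15 / (0.85·0.08) = 2.029.
Smallest integer k = 3.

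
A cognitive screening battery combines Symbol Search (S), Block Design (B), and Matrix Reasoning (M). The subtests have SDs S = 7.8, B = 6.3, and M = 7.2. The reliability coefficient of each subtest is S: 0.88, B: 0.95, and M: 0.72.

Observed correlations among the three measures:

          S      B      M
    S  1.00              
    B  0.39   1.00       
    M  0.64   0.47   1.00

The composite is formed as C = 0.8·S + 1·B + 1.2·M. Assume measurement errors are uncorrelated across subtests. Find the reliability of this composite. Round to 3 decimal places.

Var(C) = 0.8²·7.8² + 6.3² + 1.2²·7.2² + 2·[0.8·7.8·6.3·0.39 + 0.96·7.8·7.2·0.64 + 1.2·6.3·7.2·0.47] = 153.277 + 150.839 = 304.116.
With uncorrelated errors the cross-covariances are all true-score covariance, so they carry over unchanged; only the diagonal terms shrink to ρᵢσᵢ².
True-score variance = [0.8²·7.8²·0.88 + 6.3²·0.95 + 1.2²·7.2²·0.72] + 150.839 = 125.718 + 150.839 = 276.557.
Reliability = 276.557 / 304.116 = 0.909.

0.909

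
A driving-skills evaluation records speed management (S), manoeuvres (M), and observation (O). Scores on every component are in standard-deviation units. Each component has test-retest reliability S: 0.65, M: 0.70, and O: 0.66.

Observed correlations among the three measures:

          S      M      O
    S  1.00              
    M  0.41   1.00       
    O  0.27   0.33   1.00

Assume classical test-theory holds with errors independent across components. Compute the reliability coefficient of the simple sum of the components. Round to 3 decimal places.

0.803

Var(S+M+O) = 3 + 2·[0.41 + 0.27 + 0.33] = 3 + 2.02 = 5.02.
Because errors are independent across components, Cov(Tᵢ,Tⱼ) = Cov(Xᵢ,Xⱼ); the off-diagonal part of the true-score variance is the same as above.
True-score variance = [0.65 + 0.70 + 0.66] + 2.02 = 2.01 + 2.02 = 4.03.
Reliability = 4.03 / 5.02 = 0.803.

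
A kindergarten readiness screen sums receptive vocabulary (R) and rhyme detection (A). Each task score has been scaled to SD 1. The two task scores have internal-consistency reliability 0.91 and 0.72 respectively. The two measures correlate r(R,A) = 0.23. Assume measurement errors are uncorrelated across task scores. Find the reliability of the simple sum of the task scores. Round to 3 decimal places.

Var(R+A) = 2 + 2·[0.23] = 2 + 0.46 = 2.46.
Because errors are independent across components, Cov(Tᵢ,Tⱼ) = Cov(Xᵢ,Xⱼ); the off-diagonal part of the true-score variance is the same as above.
True-score variance = [0.91 + 0.72] + 0.46 = 1.63 + 0.46 = 2.09.
Reliability = 2.09 / 2.46 = 0.850.

0.850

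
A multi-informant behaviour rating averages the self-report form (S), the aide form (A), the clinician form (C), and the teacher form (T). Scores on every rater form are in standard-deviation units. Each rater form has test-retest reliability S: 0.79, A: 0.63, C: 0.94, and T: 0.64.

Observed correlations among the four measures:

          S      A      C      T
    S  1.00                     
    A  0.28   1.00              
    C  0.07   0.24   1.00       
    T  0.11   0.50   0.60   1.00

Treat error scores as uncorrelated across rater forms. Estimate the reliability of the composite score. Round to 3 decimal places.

Var(S+A+C+T) = 4 + 2·[0.28 + 0.07 + 0.11 + 0.24 + 0.50 + 0.60] = 4 + 3.6 = 7.6.
Because errors are independent across components, Cov(Tᵢ,Tⱼ) = Cov(Xᵢ,Xⱼ); the off-diagonal part of the true-score variance is the same as above.
True-score variance = [0.79 + 0.63 + 0.94 + 0.64] + 3.6 = 3 + 3.6 = 6.6.
Reliability = 6.6 / 7.6 = 0.868.

0.868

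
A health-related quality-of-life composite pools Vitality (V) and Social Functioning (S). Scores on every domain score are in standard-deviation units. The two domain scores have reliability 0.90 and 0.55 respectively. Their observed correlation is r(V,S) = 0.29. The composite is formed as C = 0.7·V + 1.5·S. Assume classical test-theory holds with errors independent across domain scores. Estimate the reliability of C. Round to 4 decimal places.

0.6830

Var(C) = 0.7² + 1.5² + 2·[1.05·0.29] = 2.74 + 0.609 = 3.349.
Under uncorrelated errors the observed covariances equal the true-score covariances, so only the own-variance terms attenuate.
True-score variance = [0.7²·0.90 + 1.5²·0.55] + 0.609 = 1.6785 + 0.609 = 2.2875.
Reliability = 2.2875 / 3.349 = 0.6830.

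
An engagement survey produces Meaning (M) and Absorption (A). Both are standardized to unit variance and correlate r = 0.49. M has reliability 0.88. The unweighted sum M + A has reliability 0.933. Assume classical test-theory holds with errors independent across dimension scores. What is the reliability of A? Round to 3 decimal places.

Var(M+A) = 2 + 2·0.49 = 2.980.
True-score variance = ρ_M + ρ_A + 2·0.49, so 0.933 = (0.88 + ρ_A + 0.98) / 2.980.
ρ_A = 0.933·2.980 − 0.88 − 0.98 = 0.920.

0.920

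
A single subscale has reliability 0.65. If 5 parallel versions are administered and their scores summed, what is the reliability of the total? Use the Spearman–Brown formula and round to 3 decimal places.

ρ_k = kρ / (1 + (k−1)ρ) = 5·0.65 / (1 + 4·0.65) = 3.250 / 3.600 = 0.903.

0.903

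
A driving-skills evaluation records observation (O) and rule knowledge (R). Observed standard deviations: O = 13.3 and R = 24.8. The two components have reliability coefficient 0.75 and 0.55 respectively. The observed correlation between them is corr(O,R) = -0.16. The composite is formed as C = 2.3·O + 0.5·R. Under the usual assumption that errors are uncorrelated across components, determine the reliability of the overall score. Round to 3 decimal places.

0.687

Var(C) = 2.3²·13.3² + 0.5²·24.8² + 2·[1.15·13.3·24.8·(-0.16)] = 1089.51 − 121.381 = 968.127.
Because errors are independent across components, Cov(Tᵢ,Tⱼ) = Cov(Xᵢ,Xⱼ); the off-diagonal part of the true-score variance is the same as above.
True-score variance = [2.3²·13.3²·0.75 + 0.5²·24.8²·0.55] − 121.381 = 786.379 − 121.381 = 664.998.
Reliability = 664.998 / 968.127 = 0.687.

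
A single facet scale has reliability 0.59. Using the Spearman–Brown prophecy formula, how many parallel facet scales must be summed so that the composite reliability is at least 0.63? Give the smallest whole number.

2

k ≥ ρ*(1−ρ₁)/(ρ₁(1−ρ*)) = 0.63·0.41 / (0.59·0.37) = 1.183.
Smallest integer k = 2.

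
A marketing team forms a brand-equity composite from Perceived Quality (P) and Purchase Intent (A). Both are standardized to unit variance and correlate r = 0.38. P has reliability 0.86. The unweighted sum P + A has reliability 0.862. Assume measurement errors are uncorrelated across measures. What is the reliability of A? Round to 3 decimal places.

0.759

Var(P+A) = 2 + 2·0.38 = 2.760.
True-score variance = ρ_P + ρ_A + 2·0.38, so 0.862 = (0.86 + ρ_A + 0.76) / 2.760.
ρ_A = 0.862·2.760 − 0.86 − 0.76 = 0.759.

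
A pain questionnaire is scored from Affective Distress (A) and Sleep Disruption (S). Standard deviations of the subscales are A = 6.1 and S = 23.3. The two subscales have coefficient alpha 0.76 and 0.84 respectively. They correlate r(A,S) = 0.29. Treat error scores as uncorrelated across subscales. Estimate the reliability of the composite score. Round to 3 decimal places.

Var(A+S) = 6.1² + 23.3² + 2·[6.1·23.3·0.29] = 580.1 + 82.4354 = 662.535.
Because errors are independent across components, Cov(Tᵢ,Tⱼ) = Cov(Xᵢ,Xⱼ); the off-diagonal part of the true-score variance is the same as above.
True-score variance = [6.1²·0.76 + 23.3²·0.84] + 82.4354 = 484.307 + 82.4354 = 566.743.
Reliability = 566.743 / 662.535 = 0.855.

0.855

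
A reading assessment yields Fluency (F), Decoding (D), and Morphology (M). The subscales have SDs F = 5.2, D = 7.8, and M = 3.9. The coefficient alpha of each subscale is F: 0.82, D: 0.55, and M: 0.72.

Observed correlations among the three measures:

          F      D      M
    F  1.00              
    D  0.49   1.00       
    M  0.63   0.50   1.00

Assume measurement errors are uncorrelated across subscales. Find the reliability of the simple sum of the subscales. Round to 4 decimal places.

Var(F+D+M) = 5.2² + 7.8² + 3.9² + 2·[5.2·7.8·0.49 + 5.2·3.9·0.63 + 7.8·3.9·0.50] = 103.09 + 95.7216 = 198.812.
With uncorrelated errors the cross-covariances are all true-score covariance, so they carry over unchanged; only the diagonal terms shrink to ρᵢσᵢ².
True-score variance = [5.2²·0.82 + 7.8²·0.55 + 3.9²·0.72] + 95.7216 = 66.586 + 95.7216 = 162.308.
Reliability = 162.308 / 198.812 = 0.8164.

0.8164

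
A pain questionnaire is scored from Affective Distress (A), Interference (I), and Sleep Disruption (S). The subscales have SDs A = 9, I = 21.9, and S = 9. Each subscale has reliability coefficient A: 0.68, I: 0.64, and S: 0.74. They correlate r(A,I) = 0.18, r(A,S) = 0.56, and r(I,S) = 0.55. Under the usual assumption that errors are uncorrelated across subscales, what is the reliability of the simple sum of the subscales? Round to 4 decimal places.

0.7847

Var(A+I+S) = 9² + 21.9² + 9² + 2·[9·21.9·0.18 + 9·9·0.56 + 21.9·9·0.55] = 641.61 + 378.486 = 1020.1.
Under uncorrelated errors the observed covariances equal the true-score covariances, so only the own-variance terms attenuate.
True-score variance = [9²·0.68 + 21.9²·0.64 + 9²·0.74] + 378.486 = 421.97 + 378.486 = 800.456.
Reliability = 800.456 / 1020.1 = 0.7847.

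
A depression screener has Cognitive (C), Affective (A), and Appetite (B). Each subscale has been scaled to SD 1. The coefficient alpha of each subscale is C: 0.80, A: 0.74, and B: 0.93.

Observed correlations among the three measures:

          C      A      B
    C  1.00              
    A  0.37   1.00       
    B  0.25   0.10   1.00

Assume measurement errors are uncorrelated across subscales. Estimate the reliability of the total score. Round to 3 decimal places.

Var(C+A+B) = 3 + 2·[0.37 + 0.25 + 0.10] = 3 + 1.44 = 4.44.
With uncorrelated errors the cross-covariances are all true-score covariance, so they carry over unchanged; only the diagonal terms shrink to ρᵢσᵢ².
True-score variance = [0.80 + 0.74 + 0.93] + 1.44 = 2.47 + 1.44 = 3.91.
Reliability = 3.91 / 4.44 = 0.881.

0.881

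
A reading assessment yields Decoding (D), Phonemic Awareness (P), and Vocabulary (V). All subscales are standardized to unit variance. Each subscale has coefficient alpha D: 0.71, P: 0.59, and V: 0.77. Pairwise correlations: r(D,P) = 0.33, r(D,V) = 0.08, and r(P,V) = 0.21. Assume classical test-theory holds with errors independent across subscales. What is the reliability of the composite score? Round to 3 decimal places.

0.781

Var(D+P+V) = 3 + 2·[0.33 + 0.08 + 0.21] = 3 + 1.24 = 4.24.
Under uncorrelated errors the observed covariances equal the true-score covariances, so only the own-variance terms attenuate.
True-score variance = [0.71 + 0.59 + 0.77] + 1.24 = 2.07 + 1.24 = 3.31.
Reliability = 3.31 / 4.24 = 0.781.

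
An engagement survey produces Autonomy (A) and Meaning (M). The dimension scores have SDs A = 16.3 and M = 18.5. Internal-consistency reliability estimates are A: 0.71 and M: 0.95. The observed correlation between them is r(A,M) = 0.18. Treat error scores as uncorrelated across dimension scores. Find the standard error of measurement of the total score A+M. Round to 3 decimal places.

9.704

Var(total) = 607.94 + 108.558 = 716.498.
True-score variance = 513.777 + 108.558 = 622.335, so reliability = 0.8686.
Error variance = 716.498 − 622.335 = 94.1626; SEM = √94.1626 = 9.704.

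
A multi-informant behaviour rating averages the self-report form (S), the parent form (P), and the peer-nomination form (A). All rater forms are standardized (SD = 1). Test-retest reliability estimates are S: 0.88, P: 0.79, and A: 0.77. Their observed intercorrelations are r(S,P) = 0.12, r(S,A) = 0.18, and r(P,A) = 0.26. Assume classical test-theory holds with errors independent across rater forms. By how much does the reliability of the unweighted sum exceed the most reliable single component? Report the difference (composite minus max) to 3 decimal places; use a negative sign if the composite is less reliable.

Var(sum) = 3 + 1.12 = 4.12; true-score variance = 2.44 + 1.12 = 3.56; composite reliability = 0.8641.
Max component reliability = 0.8800.
Difference = 0.8641 − 0.8800 = -0.016.

-0.016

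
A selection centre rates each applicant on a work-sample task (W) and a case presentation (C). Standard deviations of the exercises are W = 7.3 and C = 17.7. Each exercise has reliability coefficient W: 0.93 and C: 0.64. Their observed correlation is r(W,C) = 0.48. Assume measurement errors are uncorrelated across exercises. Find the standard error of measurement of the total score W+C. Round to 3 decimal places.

Var(total) = 366.58 + 124.042 = 490.622.
True-score variance = 250.065 + 124.042 = 374.107, so reliability = 0.7625.
Error variance = 490.622 − 374.107 = 116.515; SEM = √116.515 = 10.794.

10.794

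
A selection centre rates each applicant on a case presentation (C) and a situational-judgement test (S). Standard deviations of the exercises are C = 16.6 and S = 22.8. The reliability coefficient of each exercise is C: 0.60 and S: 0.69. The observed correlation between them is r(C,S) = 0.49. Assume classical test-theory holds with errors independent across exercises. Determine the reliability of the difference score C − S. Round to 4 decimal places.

0.3607

Var(C−S) = 16.6² + 22.8² − 2·16.6·22.8·0.49 = 795.4 − 370.91 = 424.49.
Under uncorrelated errors the observed covariances equal the true-score covariances, so only the own-variance terms attenuate.
True-score variance = [16.6²·0.60 + 22.8²·0.69] − 370.91 = 524.026 − 370.91 = 153.115.
Reliability = 153.115 / 424.49 = 0.3607.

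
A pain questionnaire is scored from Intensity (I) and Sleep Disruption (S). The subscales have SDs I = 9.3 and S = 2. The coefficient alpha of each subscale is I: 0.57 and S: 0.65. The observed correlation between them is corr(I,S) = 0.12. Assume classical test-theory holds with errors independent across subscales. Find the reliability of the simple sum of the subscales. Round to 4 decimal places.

0.5936

Var(I+S) = 9.3² + 2² + 2·[9.3·2·0.12] = 90.49 + 4.464 = 94.954.
Because errors are independent across components, Cov(Tᵢ,Tⱼ) = Cov(Xᵢ,Xⱼ); the off-diagonal part of the true-score variance is the same as above.
True-score variance = [9.3²·0.57 + 2²·0.65] + 4.464 = 51.8993 + 4.464 = 56.3633.
Reliability = 56.3633 / 94.954 = 0.5936.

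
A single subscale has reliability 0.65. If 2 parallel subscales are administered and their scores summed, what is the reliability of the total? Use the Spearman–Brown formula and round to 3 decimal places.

ρ_k = kρ / (1 + (k−1)ρ) = 2·0.65 / (1 + 1·0.65) = 1.300 / 1.650 = 0.788.

0.788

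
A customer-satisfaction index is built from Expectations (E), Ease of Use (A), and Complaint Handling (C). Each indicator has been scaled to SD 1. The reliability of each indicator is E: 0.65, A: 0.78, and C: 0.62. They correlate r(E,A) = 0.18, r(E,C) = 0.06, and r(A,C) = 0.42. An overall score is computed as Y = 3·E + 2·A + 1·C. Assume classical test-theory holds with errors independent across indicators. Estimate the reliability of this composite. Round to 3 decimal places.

0.758

Var(Y) = 3² + 2² + 1 + 2·[6·0.18 + 3·0.06 + 2·0.42] = 14 + 4.2 = 18.2.
With uncorrelated errors the cross-covariances are all true-score covariance, so they carry over unchanged; only the diagonal terms shrink to ρᵢσᵢ².
True-score variance = [3²·0.65 + 2²·0.78 + 0.62] + 4.2 = 9.59 + 4.2 = 13.79.
Reliability = 13.79 / 18.2 = 0.758.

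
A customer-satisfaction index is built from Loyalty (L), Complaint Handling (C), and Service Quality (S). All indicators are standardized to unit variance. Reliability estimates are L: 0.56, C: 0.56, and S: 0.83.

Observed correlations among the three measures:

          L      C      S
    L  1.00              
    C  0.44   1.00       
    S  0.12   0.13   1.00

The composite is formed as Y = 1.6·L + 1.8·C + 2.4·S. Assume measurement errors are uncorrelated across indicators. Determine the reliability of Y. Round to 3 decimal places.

Var(Y) = 1.6² + 1.8² + 2.4² + 2·[2.88·0.44 + 3.84·0.12 + 4.32·0.13] = 11.56 + 4.5792 = 16.1392.
With uncorrelated errors the cross-covariances are all true-score covariance, so they carry over unchanged; only the diagonal terms shrink to ρᵢσᵢ².
True-score variance = [1.6²·0.56 + 1.8²·0.56 + 2.4²·0.83] + 4.5792 = 8.0288 + 4.5792 = 12.608.
Reliability = 12.608 / 16.1392 = 0.781.

0.781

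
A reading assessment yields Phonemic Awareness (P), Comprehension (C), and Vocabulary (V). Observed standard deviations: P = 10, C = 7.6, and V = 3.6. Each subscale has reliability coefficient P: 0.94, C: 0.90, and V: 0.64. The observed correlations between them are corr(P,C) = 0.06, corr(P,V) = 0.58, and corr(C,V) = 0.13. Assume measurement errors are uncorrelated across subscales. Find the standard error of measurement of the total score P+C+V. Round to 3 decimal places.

4.055

Var(total) = 170.72 + 57.9936 = 228.714.
True-score variance = 154.278 + 57.9936 = 212.272, so reliability = 0.9281.
Error variance = 228.714 − 212.272 = 16.4416; SEM = √16.4416 = 4.055.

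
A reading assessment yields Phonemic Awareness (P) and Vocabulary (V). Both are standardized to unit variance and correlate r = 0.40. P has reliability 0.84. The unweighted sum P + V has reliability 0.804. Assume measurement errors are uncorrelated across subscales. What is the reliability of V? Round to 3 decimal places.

Var(P+V) = 2 + 2·0.40 = 2.800.
True-score variance = ρ_P + ρ_V + 2·0.40, so 0.804 = (0.84 + ρ_V + 0.80) / 2.800.
ρ_V = 0.804·2.800 − 0.84 − 0.80 = 0.611.

0.611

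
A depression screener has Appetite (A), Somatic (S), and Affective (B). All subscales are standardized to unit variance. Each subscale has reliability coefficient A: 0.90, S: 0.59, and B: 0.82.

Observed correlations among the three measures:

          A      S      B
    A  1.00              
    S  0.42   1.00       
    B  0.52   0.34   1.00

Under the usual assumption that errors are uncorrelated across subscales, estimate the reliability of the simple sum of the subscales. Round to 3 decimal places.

Var(A+S+B) = 3 + 2·[0.42 + 0.52 + 0.34] = 3 + 2.56 = 5.56.
With uncorrelated errors the cross-covariances are all true-score covariance, so they carry over unchanged; only the diagonal terms shrink to ρᵢσᵢ².
True-score variance = [0.90 + 0.59 + 0.82] + 2.56 = 2.31 + 2.56 = 4.87.
Reliability = 4.87 / 5.56 = 0.876.

0.876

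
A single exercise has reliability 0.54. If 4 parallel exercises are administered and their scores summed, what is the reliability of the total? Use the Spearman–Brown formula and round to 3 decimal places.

ρ_k = kρ / (1 + (k−1)ρ) = 4·0.54 / (1 + 3·0.54) = 2.160 / 2.620 = 0.824.

0.824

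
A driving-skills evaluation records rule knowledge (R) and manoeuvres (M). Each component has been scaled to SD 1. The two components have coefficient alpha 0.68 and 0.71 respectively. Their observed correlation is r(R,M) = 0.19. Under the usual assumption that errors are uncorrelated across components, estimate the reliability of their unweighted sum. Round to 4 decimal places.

0.7437

Var(R+M) = 2 + 2·[0.19] = 2 + 0.38 = 2.38.
With uncorrelated errors the cross-covariances are all true-score covariance, so they carry over unchanged; only the diagonal terms shrink to ρᵢσᵢ².
True-score variance = [0.68 + 0.71] + 0.38 = 1.39 + 0.38 = 1.77.
Reliability = 1.77 / 2.38 = 0.7437.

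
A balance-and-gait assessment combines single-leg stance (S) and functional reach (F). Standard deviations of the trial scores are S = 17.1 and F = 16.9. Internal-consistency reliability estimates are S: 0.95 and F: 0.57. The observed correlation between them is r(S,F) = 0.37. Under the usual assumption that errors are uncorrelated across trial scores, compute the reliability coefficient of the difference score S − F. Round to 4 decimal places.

0.6226

Var(S−F) = 17.1² + 16.9² − 2·17.1·16.9·0.37 = 578.02 − 213.853 = 364.167.
Under uncorrelated errors the observed covariances equal the true-score covariances, so only the own-variance terms attenuate.
True-score variance = [17.1²·0.95 + 16.9²·0.57] − 213.853 = 440.587 − 213.853 = 226.735.
Reliability = 226.735 / 364.167 = 0.6226.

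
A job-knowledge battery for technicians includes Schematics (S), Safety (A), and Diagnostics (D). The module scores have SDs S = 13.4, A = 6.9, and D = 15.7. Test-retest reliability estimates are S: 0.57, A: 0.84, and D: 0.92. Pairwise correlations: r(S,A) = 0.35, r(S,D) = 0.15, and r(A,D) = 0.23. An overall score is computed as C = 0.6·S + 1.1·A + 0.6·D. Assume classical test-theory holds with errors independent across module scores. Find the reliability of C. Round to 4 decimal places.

0.8574

Var(C) = 0.6²·13.4² + 1.1²·6.9² + 0.6²·15.7² + 2·[0.66·13.4·6.9·0.35 + 0.36·13.4·15.7·0.15 + 0.66·6.9·15.7·0.23] = 210.986 + 98.3265 = 309.313.
Because errors are independent across components, Cov(Tᵢ,Tⱼ) = Cov(Xᵢ,Xⱼ); the off-diagonal part of the true-score variance is the same as above.
True-score variance = [0.6²·13.4²·0.57 + 1.1²·6.9²·0.84 + 0.6²·15.7²·0.92] + 98.3265 = 166.874 + 98.3265 = 265.201.
Reliability = 265.201 / 309.313 = 0.8574.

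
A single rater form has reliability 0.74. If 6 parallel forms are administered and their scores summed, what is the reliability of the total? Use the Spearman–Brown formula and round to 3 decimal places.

ρ_k = kρ / (1 + (k−1)ρ) = 6·0.74 / (1 + 5·0.74) = 4.440 / 4.700 = 0.945.

0.945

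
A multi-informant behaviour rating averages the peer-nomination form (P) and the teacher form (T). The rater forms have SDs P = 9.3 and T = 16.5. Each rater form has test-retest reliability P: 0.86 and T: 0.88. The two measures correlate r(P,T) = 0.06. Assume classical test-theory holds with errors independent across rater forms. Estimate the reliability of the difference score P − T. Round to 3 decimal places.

Var(P−T) = 9.3² + 16.5² − 2·9.3·16.5·0.06 = 358.74 − 18.414 = 340.326.
Because errors are independent across components, Cov(Tᵢ,Tⱼ) = Cov(Xᵢ,Xⱼ); the off-diagonal part of the true-score variance is the same as above.
True-score variance = [9.3²·0.86 + 16.5²·0.88] − 18.414 = 313.961 − 18.414 = 295.547.
Reliability = 295.547 / 340.326 = 0.868.

0.868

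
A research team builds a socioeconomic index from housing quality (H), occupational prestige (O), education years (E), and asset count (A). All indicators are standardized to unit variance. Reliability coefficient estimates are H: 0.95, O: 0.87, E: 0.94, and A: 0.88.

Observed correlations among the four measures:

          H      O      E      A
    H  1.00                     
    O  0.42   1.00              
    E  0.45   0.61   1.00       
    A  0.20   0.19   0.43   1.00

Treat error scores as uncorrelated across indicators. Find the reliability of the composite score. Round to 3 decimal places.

Var(H+O+E+A) = 4 + 2·[0.42 + 0.45 + 0.20 + 0.61 + 0.19 + 0.43] = 4 + 4.6 = 8.6.
With uncorrelated errors the cross-covariances are all true-score covariance, so they carry over unchanged; only the diagonal terms shrink to ρᵢσᵢ².
True-score variance = [0.95 + 0.87 + 0.94 + 0.88] + 4.6 = 3.64 + 4.6 = 8.24.
Reliability = 8.24 / 8.6 = 0.958.

0.958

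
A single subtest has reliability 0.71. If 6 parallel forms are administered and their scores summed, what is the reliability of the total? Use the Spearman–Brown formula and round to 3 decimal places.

ρ_k = kρ / (1 + (k−1)ρ) = 6·0.71 / (1 + 5·0.71) = 4.260 / 4.550 = 0.936.

0.936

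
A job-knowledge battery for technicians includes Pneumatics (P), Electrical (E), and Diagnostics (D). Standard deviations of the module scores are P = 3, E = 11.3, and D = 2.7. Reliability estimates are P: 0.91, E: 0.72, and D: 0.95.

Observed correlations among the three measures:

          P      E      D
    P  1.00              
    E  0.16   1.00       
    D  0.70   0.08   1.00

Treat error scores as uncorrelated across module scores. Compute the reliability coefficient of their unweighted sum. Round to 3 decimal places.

Var(P+E+D) = 3² + 11.3² + 2.7² + 2·[3·11.3·0.16 + 3·2.7·0.70 + 11.3·2.7·0.08] = 143.98 + 27.0696 = 171.05.
Because errors are independent across components, Cov(Tᵢ,Tⱼ) = Cov(Xᵢ,Xⱼ); the off-diagonal part of the true-score variance is the same as above.
True-score variance = [3²·0.91 + 11.3²·0.72 + 2.7²·0.95] + 27.0696 = 107.052 + 27.0696 = 134.122.
Reliability = 134.122 / 171.05 = 0.784.

0.784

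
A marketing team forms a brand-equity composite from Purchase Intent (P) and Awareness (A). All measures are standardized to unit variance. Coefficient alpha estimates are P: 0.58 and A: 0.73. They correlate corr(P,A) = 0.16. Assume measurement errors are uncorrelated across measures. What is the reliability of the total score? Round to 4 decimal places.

0.7026

Var(P+A) = 2 + 2·[0.16] = 2 + 0.32 = 2.32.
With uncorrelated errors the cross-covariances are all true-score covariance, so they carry over unchanged; only the diagonal terms shrink to ρᵢσᵢ².
True-score variance = [0.58 + 0.73] + 0.32 = 1.31 + 0.32 = 1.63.
Reliability = 1.63 / 2.32 = 0.7026.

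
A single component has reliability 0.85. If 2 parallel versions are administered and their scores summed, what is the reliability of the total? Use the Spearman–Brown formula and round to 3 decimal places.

ρ_k = kρ / (1 + (k−1)ρ) = 2·0.85 / (1 + 1·0.85) = 1.700 / 1.850 = 0.919.

0.919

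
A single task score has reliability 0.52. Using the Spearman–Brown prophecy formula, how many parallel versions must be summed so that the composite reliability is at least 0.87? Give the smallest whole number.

7

k ≥ ρ*(1−ρ₁)/(ρ₁(1−ρ*)) = 0.87·0.48 / (0.52·0.13) = 6.178.
Smallest integer k = 7.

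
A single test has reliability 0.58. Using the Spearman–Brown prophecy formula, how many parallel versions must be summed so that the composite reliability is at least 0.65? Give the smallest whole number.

2

k ≥ ρ*(1−ρ₁)/(ρ₁(1−ρ*)) = 0.65·0.42 / (0.58·0.35) = 1.345.
Smallest integer k = 2.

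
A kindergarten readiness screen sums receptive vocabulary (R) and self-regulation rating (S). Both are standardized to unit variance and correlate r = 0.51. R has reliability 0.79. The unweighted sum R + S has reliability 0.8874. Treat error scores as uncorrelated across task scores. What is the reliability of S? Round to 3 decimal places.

Var(R+S) = 2 + 2·0.51 = 3.020.
True-score variance = ρ_R + ρ_S + 2·0.51, so 0.8874 = (0.79 + ρ_S + 1.02) / 3.020.
ρ_S = 0.8874·3.020 − 0.79 − 1.02 = 0.870.

0.870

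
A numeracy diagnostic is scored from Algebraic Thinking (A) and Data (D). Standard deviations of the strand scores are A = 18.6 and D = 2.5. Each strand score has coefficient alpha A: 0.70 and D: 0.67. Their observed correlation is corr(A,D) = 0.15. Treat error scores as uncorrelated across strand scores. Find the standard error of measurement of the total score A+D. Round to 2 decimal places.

10.29

Var(total) = 352.21 + 13.95 = 366.16.
True-score variance = 246.359 + 13.95 = 260.31, so reliability = 0.7109.
Error variance = 366.16 − 260.31 = 105.851; SEM = √105.851 = 10.29.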